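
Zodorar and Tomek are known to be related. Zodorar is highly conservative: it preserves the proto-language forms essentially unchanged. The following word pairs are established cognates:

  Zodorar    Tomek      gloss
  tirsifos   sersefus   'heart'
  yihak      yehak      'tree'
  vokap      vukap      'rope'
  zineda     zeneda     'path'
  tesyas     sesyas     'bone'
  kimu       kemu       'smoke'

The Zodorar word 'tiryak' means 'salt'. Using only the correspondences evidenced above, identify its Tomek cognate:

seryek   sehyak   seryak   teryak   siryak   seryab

seryak

tirsifos ~ sersefus — Zodorar t corresponds to Tomek s word-initially before a front vowel.
tirsifos ~ sersefus — Zodorar i corresponds to Tomek e after a consonant, before r.
Applying these to Zodorar 'tiryak':
  tiryak → siryak   (t→s word-initially before a front vowel)
  siryak → seryak   (i→e after a consonant, before r)
So the Tomek cognate is 'seryak'.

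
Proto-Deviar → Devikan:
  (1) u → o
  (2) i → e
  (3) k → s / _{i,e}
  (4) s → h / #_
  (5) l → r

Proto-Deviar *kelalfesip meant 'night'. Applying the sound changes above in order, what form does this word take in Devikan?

Devikan: *kelalfesip > kelalfesep > selalfesep > helalfesep > herarfesep  (by vowel merger, palatalisation, debuccalisation, unconditioned shift)

herarfesep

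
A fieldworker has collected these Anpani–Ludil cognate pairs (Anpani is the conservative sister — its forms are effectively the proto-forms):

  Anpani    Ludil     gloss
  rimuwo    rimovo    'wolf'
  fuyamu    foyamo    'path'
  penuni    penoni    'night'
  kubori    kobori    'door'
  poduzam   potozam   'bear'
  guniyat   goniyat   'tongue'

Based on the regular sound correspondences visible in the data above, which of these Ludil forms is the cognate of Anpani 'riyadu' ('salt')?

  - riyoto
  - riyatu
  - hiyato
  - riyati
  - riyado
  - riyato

poduzam ~ potozam — Anpani d corresponds to Ludil t between vowels (before a back vowel).
fuyamu ~ foyamo — Anpani u corresponds to Ludil o word-finally.
Applying these to Anpani 'riyadu':
  riyadu → riyatu   (d→t between vowels (before a back vowel))
  riyatu → riyato   (u→o word-finally)
So the Ludil cognate is 'riyato'.

riyato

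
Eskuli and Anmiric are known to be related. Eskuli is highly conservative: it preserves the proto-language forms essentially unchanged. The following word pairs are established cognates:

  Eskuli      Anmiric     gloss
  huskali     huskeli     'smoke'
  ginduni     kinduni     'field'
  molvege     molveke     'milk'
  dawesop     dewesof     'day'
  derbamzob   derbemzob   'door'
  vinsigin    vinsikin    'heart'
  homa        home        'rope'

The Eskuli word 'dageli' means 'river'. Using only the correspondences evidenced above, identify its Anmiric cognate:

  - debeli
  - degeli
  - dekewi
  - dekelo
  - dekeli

huskali ~ huskeli, dawesop ~ dewesof — Eskuli a corresponds to Anmiric e after a consonant, before a consonant other than r, m, n, p, b, f, v.
molvege ~ molveke — Eskuli g corresponds to Anmiric k between vowels (before a front vowel).
Applying these to Eskuli 'dageli':
  dageli → degeli   (a→e after a consonant, before a consonant other than r, m, n, p, b, f, v)
  degeli → dekeli   (g→k between vowels (before a front vowel))
So the Anmiric cognate is 'dekeli'.

dekeli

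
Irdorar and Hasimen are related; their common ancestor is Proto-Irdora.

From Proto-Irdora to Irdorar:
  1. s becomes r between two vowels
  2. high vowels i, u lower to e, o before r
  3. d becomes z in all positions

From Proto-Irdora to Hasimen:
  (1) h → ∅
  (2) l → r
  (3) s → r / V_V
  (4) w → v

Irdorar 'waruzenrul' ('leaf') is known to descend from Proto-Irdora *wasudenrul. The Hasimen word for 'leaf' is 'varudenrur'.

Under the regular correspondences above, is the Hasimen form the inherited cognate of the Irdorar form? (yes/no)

Derive the expected Hasimen reflex of *wasudenrul:
Hasimen: *wasudenrul > wasudenrur > warudenrur > varudenrur  (by unconditioned shift, rhotacism, unconditioned shift)
Hasimen 'varudenrur' matches the regular reflex exactly, so the pair is cognate.

yes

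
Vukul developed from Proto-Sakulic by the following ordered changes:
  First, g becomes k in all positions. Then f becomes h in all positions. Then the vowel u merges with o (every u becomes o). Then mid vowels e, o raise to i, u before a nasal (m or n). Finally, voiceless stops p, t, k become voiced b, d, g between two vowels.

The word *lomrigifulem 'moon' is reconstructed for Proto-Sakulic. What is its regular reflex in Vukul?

lumrigiholim

Vukul: *lomrigifulem
  lomrigifulem → lomrikifulem   [unconditioned shift]
  lomrikifulem → lomrikihulem   [unconditioned shift]
  lomrikihulem → lomrikiholem   [vowel merger]
  lomrikiholem → lumrikiholim   [pre-nasal raising]
  lumrikiholim → lumrigiholim   [intervocalic voicing]
  giving Vukul lumrigiholim.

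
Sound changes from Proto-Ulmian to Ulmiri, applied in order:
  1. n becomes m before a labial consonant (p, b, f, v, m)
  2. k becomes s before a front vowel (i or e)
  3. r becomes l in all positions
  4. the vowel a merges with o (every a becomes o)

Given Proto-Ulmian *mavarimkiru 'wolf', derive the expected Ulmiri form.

movolimsilu

Ulmiri: start from *mavarimkiru.
  rule 1: no change — mavarimkiru
  rule 2 (palatalisation): mavarimkiru → mavarimsiru
  rule 3 (unconditioned shift): mavarimsiru → mavalimsilu
  rule 4 (vowel merger): mavalimsilu → movolimsilu
  ⇒ Ulmiri movolimsilu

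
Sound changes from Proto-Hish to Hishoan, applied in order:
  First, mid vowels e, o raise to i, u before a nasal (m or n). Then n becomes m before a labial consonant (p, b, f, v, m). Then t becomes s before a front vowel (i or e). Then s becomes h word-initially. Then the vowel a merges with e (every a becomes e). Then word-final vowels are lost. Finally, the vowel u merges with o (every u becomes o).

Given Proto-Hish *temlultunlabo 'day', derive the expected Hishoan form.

Hishoan: *temlultunlabo > timlultunlabo > simlultunlabo > himlultunlabo > himlultunlebo > himlultunleb > himloltonleb  (by pre-nasal raising, palatalisation, debuccalisation, vowel merger, apocope, vowel merger)

himloltonleb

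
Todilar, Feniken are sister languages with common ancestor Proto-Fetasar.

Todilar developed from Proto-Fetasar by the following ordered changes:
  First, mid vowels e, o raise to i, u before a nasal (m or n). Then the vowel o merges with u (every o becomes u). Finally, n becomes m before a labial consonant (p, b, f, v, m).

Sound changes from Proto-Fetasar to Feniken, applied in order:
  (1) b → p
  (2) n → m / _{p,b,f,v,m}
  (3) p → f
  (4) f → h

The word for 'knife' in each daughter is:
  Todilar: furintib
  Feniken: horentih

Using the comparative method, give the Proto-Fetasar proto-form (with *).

Position 1: Todilar has f, Feniken has h. Todilar preserves f here (none of its changes turn any other segment into f), so the proto-segment is *f.
Position 8: Todilar has b, Feniken has h. Todilar preserves b here (none of its changes turn any other segment into b), so the proto-segment is *b.
Position 4: Todilar has i, Feniken has e. Feniken preserves e here (none of its changes turn any other segment into e), so the proto-segment is *e.
This points to *forentib. Verify forward in each daughter:
Todilar: start from *forentib.
  rule 1 (pre-nasal raising): forentib → forintib
  rule 2 (vowel merger): forintib → furintib
  rule 3: no change — furintib
  ⇒ Todilar furintib
Feniken: start from *forentib.
  rule 1 (unconditioned shift): forentib → forentip
  rule 2: no change — forentip
  rule 3 (unconditioned shift): forentip → forentif
  rule 4 (unconditioned shift): forentif → horentih
  ⇒ Feniken horentih
Only *forentib yields all of Todilar furintib, Feniken horentih.

*forentib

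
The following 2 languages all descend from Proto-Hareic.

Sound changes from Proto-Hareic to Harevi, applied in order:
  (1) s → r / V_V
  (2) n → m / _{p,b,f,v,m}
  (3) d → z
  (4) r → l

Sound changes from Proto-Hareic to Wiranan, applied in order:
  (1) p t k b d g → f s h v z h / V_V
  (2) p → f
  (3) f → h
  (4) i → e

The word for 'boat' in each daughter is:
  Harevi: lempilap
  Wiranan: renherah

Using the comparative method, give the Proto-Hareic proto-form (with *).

*renpirap

Position 6: Harevi has l, Wiranan has r. Wiranan preserves r here (none of its changes turn any other segment into r), so the proto-segment is *r.
Position 3: Harevi has m, Wiranan has n. Wiranan preserves n here (none of its changes turn any other segment into n), so the proto-segment is *n.
Position 5: Harevi has i, Wiranan has e. Harevi preserves i here (none of its changes turn any other segment into i), so the proto-segment is *i.
This points to *renpirap. Verify forward in each daughter:
Harevi: *renpirap
  renpirap (rule 1 does not apply)
  renpirap → rempirap   [nasal place assimilation]
  rempirap (rule 3 does not apply)
  rempirap → lempilap   [unconditioned shift]
  giving Harevi lempilap.
Wiranan: *renpirap
  renpirap (rule 1 does not apply)
  renpirap → renfiraf   [unconditioned shift]
  renfiraf → renhirah   [unconditioned shift]
  renhirah → renherah   [vowel merger]
  giving Wiranan renherah.
Only *renpirap yields all of Harevi lempilap, Wiranan renherah.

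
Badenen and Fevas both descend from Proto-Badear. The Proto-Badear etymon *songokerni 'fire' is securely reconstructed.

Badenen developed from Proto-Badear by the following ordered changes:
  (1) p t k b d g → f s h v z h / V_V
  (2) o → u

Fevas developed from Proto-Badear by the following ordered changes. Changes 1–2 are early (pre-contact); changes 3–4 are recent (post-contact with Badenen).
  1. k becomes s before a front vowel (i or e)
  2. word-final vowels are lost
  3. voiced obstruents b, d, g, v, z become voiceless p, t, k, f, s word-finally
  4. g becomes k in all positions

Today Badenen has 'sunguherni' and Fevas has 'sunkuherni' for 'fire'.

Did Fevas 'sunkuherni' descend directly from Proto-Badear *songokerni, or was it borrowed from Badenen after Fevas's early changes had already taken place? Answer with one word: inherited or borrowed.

borrowed

If inherited, *songokerni would pass through all of Fevas's changes:
Fevas: start from *songokerni.
  rule 1 (palatalisation): songokerni → songoserni
  rule 2 (apocope): songoserni → songosern
  rule 3: no change — songosern
  rule 4 (unconditioned shift): songosern → sonkosern
  ⇒ Fevas sonkosern
If borrowed from Badenen 'sunguherni' after the early changes, it would undergo only the recent ones:
  rule 3 (final devoicing): no change (sunguherni)
  rule 4 (unconditioned shift): sunguherni → sunkuherni
  ⇒ as a loan: sunkuherni
Fevas 'sunkuherni' matches the loan outcome 'sunkuherni', not the inherited 'sonkosern' — it skipped the early Fevas changes, so it was borrowed from Badenen.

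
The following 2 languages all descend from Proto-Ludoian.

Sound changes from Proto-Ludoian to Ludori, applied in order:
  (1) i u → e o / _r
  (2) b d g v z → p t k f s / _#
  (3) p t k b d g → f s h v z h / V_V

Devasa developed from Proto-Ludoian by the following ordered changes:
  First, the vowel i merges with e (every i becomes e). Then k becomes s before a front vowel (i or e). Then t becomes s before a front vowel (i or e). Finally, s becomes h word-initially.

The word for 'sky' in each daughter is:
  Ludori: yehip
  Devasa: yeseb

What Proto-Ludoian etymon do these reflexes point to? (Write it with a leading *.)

Position 4: Ludori has i, Devasa has e. Ludori preserves i here (none of its changes turn any other segment into i), so the proto-segment is *i.
Position 3: Ludori has h, Devasa has s. Taking the neighbouring segments as reconstructed: Ludori h could go back to *k or *g or *h; Devasa s could go back to *t or *k or *s — the one source consistent with every daughter is *k.
Continuing position by position gives *yekib; check it forward:
Ludori: *yekib
  yekib (rule 1 does not apply)
  yekib → yekip   [final devoicing]
  yekip → yehip   [intervocalic lenition]
  giving Ludori yehip.
Devasa: *yekib
  yekib → yekeb   [vowel merger]
  yekeb → yeseb   [palatalisation]
  yeseb (rule 3 does not apply)
  yeseb (rule 4 does not apply)
  giving Devasa yeseb.
Only *yekib yields all of Ludori yehip, Devasa yeseb.

*yekib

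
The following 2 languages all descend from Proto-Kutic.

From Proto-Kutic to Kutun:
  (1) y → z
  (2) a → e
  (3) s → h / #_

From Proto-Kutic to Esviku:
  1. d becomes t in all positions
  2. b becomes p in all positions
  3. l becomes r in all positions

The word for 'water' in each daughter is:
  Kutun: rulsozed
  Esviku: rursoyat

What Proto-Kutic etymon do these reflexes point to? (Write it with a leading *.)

Position 7: Kutun has e, Esviku has a. Esviku preserves a here (none of its changes turn any other segment into a), so the proto-segment is *a.
Position 8: Kutun has d, Esviku has t. Kutun preserves d here (none of its changes turn any other segment into d), so the proto-segment is *d.
This points to *rulsoyad. Verify forward in each daughter:
Kutun: start from *rulsoyad.
  rule 1 (unconditioned shift): rulsoyad → rulsozad
  rule 2 (vowel merger): rulsozad → rulsozed
  rule 3: no change — rulsozed
  ⇒ Kutun rulsozed
Esviku: *rulsoyad > rulsoyat > rursoyat  (by unconditioned shift, unconditioned shift)
No other proto-form is consistent with every reflex, so the reconstruction is *rulsoyad.

*rulsoyad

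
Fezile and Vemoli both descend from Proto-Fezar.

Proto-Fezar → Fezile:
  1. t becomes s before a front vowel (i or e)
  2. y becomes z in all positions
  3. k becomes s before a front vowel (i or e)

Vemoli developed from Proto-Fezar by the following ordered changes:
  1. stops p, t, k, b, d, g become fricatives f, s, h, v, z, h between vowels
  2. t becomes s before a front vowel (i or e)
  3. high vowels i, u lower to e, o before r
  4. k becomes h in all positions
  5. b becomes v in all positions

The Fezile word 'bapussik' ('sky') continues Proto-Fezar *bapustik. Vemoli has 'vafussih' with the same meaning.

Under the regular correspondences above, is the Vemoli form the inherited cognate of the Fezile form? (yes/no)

Derive the expected Vemoli reflex of *bapustik:
Vemoli: start from *bapustik.
  rule 1 (intervocalic lenition): bapustik → bafustik
  rule 2 (palatalisation): bafustik → bafussik
  rule 3: no change — bafussik
  rule 4 (unconditioned shift): bafussik → bafussih
  rule 5 (unconditioned shift): bafussih → vafussih
  ⇒ Vemoli vafussih
Vemoli 'vafussih' matches the regular reflex exactly, so the pair is cognate.

yes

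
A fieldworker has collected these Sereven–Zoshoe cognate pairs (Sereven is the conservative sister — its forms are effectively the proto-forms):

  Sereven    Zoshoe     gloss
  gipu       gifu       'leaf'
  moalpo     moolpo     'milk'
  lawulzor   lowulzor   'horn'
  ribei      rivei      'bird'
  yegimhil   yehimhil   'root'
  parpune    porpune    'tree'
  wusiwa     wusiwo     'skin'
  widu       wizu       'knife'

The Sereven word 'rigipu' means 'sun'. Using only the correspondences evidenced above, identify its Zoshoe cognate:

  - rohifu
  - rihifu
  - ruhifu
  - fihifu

yegimhil ~ yehimhil — Sereven g corresponds to Zoshoe h between vowels (before a front vowel).
gipu ~ gifu — Sereven p corresponds to Zoshoe f between vowels (before a back vowel).
Applying these to Sereven 'rigipu':
  rigipu → rihipu   (g→h between vowels (before a front vowel))
  rihipu → rihifu   (p→f between vowels (before a back vowel))
So the Zoshoe cognate is 'rihifu'.

rihifu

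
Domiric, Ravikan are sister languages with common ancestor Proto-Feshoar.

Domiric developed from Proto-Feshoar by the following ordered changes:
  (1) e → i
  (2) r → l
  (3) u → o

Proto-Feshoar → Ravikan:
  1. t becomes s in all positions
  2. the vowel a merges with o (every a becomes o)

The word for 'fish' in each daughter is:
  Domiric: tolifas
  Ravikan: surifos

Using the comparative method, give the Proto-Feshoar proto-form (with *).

Position 3: Domiric has l, Ravikan has r. Ravikan preserves r here (none of its changes turn any other segment into r), so the proto-segment is *r.
Position 6: Domiric has a, Ravikan has o. Domiric preserves a here (none of its changes turn any other segment into a), so the proto-segment is *a.
Continuing position by position gives *turifas; check it forward:
Domiric: *turifas > tulifas > tolifas  (by unconditioned shift, vowel merger)
Ravikan: *turifas
  turifas → surifas   [unconditioned shift]
  surifas → surifos   [vowel merger]
  giving Ravikan surifos.
No other proto-form is consistent with every reflex, so the reconstruction is *turifas.

*turifas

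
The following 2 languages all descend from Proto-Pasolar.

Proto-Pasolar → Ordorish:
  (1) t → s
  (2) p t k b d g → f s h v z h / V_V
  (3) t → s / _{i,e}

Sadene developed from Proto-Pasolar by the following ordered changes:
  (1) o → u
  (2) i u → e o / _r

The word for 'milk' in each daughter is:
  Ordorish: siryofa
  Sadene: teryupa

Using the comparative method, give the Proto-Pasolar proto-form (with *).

*tiryopa

Position 2: Ordorish has i, Sadene has e. Ordorish preserves i here (none of its changes turn any other segment into i), so the proto-segment is *i.
Position 6: Ordorish has f, Sadene has p. Sadene preserves p here (none of its changes turn any other segment into p), so the proto-segment is *p.
Position 5: Ordorish has o, Sadene has u. Ordorish preserves o here (none of its changes turn any other segment into o), so the proto-segment is *o.
Continuing position by position gives *tiryopa; check it forward:
Ordorish: *tiryopa > siryopa > siryofa  (by unconditioned shift, intervocalic lenition)
Sadene: start from *tiryopa.
  rule 1 (vowel merger): tiryopa → tiryupa
  rule 2 (pre-rhotic lowering): tiryupa → teryupa
  ⇒ Sadene teryupa
Only *tiryopa yields all of Ordorish siryofa, Sadene teryupa.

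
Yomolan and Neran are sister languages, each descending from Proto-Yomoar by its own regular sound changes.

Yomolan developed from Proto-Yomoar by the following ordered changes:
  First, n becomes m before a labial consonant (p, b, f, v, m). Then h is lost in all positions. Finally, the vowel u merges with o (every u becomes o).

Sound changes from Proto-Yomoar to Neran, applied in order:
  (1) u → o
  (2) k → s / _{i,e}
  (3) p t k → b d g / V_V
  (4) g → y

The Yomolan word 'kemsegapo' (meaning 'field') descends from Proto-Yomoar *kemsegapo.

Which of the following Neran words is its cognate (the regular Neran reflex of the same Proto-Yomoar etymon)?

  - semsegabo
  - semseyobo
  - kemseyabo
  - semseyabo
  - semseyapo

Neran: *kemsegapo > semsegapo > semsegabo > semseyabo  (by palatalisation, intervocalic voicing, unconditioned shift)
Among the options, 'semseyabo' alone shows every Neran change applied in order.

semseyabo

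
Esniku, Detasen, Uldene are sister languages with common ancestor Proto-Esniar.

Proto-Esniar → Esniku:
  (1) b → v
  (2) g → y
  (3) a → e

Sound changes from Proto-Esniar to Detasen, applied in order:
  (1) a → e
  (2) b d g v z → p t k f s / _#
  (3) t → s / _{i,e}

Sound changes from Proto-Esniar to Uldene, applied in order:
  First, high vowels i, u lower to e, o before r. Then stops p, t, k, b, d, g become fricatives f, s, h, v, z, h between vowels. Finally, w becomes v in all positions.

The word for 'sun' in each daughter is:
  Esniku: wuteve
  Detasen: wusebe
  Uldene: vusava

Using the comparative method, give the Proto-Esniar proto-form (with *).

Position 3: Esniku has t, Detasen has s, Uldene has s. Esniku preserves t here (none of its changes turn any other segment into t), so the proto-segment is *t.
Position 4: Esniku has e, Detasen has e, Uldene has a. Uldene preserves a here (none of its changes turn any other segment into a), so the proto-segment is *a.
Verify the candidate proto-form against each daughter:
Esniku: *wutaba
  wutaba → wutava   [unconditioned shift]
  wutava (rule 2 does not apply)
  wutava → wuteve   [vowel merger]
  giving Esniku wuteve.
Detasen: *wutaba > wutebe > wusebe  (by vowel merger, palatalisation)
Uldene: start from *wutaba.
  rule 1: no change — wutaba
  rule 2 (intervocalic lenition): wutaba → wusava
  rule 3 (unconditioned shift): wusava → vusava
  ⇒ Uldene vusava
No other proto-form is consistent with every reflex, so the reconstruction is *wutaba.

*wutaba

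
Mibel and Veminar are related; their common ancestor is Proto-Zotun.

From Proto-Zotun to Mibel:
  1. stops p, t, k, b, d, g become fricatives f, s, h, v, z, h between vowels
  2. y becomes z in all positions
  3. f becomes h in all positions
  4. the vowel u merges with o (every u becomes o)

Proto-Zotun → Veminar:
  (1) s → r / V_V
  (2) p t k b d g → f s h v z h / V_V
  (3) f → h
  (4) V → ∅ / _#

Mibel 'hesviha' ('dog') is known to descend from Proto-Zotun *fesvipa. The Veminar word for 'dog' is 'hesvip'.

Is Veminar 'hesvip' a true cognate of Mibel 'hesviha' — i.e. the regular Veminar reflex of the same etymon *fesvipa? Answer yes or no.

Derive the expected Veminar reflex of *fesvipa:
Veminar: *fesvipa
  fesvipa (rule 1 does not apply)
  fesvipa → fesvifa   [intervocalic lenition]
  fesvifa → hesviha   [unconditioned shift]
  hesviha → hesvih   [apocope]
  giving Veminar hesvih.
The regular Veminar reflex would be 'hesvih', but the attested form is 'hesvip'. The correspondence is irregular, so they are not cognates (the Veminar form has a different source).

no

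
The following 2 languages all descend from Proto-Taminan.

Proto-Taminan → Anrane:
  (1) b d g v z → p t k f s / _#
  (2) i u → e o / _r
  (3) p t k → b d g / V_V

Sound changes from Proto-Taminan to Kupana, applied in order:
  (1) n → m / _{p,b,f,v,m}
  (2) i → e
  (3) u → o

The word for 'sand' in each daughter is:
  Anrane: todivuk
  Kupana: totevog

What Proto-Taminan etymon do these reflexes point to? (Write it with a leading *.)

*totivug

Position 6: Anrane has u, Kupana has o. Anrane preserves u here (none of its changes turn any other segment into u), so the proto-segment is *u.
Position 7: Anrane has k, Kupana has g. Kupana preserves g here (none of its changes turn any other segment into g), so the proto-segment is *g.
Position 4: Anrane has i, Kupana has e. Anrane preserves i here (none of its changes turn any other segment into i), so the proto-segment is *i.
This points to *totivug. Verify forward in each daughter:
Anrane: start from *totivug.
  rule 1 (final devoicing): totivug → totivuk
  rule 2: no change — totivuk
  rule 3 (intervocalic voicing): totivuk → todivuk
  ⇒ Anrane todivuk
Kupana: start from *totivug.
  rule 1: no change — totivug
  rule 2 (vowel merger): totivug → totevug
  rule 3 (vowel merger): totevug → totevog
  ⇒ Kupana totevog
Only *totivug yields all of Anrane todivuk, Kupana totevog.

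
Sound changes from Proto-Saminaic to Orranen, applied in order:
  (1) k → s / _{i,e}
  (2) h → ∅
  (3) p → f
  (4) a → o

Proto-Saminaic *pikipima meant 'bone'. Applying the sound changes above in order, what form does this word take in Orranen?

Orranen: start from *pikipima.
  rule 1 (palatalisation): pikipima → pisipima
  rule 2: no change — pisipima
  rule 3 (unconditioned shift): pisipima → fisifima
  rule 4 (vowel merger): fisifima → fisifimo
  ⇒ Orranen fisifimo

fisifimo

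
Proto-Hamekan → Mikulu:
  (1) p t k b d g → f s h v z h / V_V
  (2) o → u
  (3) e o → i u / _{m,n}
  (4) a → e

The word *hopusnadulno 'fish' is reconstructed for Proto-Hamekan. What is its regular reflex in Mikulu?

Mikulu: *hopusnadulno
  hopusnadulno → hofusnazulno   [intervocalic lenition]
  hofusnazulno → hufusnazulnu   [vowel merger]
  hufusnazulnu (rule 3 does not apply)
  hufusnazulnu → hufusnezulnu   [vowel merger]
  giving Mikulu hufusnezulnu.

hufusnezulnu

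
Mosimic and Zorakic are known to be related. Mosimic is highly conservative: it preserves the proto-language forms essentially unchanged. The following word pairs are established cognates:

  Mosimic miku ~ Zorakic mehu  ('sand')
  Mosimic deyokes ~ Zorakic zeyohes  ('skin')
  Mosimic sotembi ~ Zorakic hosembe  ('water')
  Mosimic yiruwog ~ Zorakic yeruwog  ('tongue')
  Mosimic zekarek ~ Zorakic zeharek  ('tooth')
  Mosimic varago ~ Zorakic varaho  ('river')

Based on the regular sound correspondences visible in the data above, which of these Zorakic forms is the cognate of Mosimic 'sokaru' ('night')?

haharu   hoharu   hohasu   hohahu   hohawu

hoharu

sotembi ~ hosembe — Mosimic s corresponds to Zorakic h word-initially before a back vowel.
zekarek ~ zeharek — Mosimic k corresponds to Zorakic h between vowels (before a back vowel).
Applying these to Mosimic 'sokaru':
  sokaru → hokaru   (s→h word-initially before a back vowel)
  hokaru → hoharu   (k→h between vowels (before a back vowel))
So the Zorakic cognate is 'hoharu'.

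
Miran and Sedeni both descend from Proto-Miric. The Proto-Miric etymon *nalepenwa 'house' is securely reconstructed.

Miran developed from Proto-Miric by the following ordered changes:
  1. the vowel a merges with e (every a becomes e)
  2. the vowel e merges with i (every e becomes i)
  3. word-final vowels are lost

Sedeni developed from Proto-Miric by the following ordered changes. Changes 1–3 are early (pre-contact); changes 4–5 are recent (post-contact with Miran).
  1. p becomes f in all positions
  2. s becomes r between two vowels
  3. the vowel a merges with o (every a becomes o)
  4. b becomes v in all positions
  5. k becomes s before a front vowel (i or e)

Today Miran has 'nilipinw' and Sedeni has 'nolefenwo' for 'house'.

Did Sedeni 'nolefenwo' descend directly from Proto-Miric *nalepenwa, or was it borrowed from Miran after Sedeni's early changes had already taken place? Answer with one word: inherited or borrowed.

If inherited, *nalepenwa would pass through all of Sedeni's changes:
Sedeni: *nalepenwa
  nalepenwa → nalefenwa   [unconditioned shift]
  nalefenwa (rule 2 does not apply)
  nalefenwa → nolefenwo   [vowel merger]
  nolefenwo (rule 4 does not apply)
  nolefenwo (rule 5 does not apply)
  giving Sedeni nolefenwo.
If borrowed from Miran 'nilipinw' after the early changes, it would undergo only the recent ones:
  rule 4 (unconditioned shift): no change (nilipinw)
  rule 5 (palatalisation): no change (nilipinw)
  ⇒ as a loan: nilipinw
Sedeni 'nolefenwo' matches the inherited outcome exactly, so it is an inherited cognate, not a loan.

inherited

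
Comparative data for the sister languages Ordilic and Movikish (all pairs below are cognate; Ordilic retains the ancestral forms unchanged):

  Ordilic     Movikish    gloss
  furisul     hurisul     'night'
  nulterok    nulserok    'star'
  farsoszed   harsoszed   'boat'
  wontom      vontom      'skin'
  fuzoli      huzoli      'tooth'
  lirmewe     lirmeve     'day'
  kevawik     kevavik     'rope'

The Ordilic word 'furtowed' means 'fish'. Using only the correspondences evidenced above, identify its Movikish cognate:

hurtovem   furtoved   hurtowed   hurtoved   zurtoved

furisul ~ hurisul, fuzoli ~ huzoli — Ordilic f corresponds to Movikish h word-initially before a back vowel.
lirmewe ~ lirmeve — Ordilic w corresponds to Movikish v between vowels (before a front vowel).
Applying these to Ordilic 'furtowed':
  furtowed → hurtowed   (f→h word-initially before a back vowel)
  hurtowed → hurtoved   (w→v between vowels (before a front vowel))
So the Movikish cognate is 'hurtoved'.

hurtoved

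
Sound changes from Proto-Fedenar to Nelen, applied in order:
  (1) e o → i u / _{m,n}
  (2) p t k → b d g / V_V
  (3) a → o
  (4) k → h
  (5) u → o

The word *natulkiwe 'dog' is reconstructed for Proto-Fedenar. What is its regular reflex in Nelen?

nodolhiwe

Nelen: *natulkiwe > nadulkiwe > nodulkiwe > nodulhiwe > nodolhiwe  (by intervocalic voicing, vowel merger, unconditioned shift, vowel merger)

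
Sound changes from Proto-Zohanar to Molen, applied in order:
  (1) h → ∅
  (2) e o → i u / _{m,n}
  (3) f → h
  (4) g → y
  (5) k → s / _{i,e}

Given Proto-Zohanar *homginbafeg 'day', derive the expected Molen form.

Molen: *homginbafeg > omginbafeg > umginbafeg > umginbaheg > umyinbahey  (by h-loss, pre-nasal raising, unconditioned shift, unconditioned shift)

umyinbahey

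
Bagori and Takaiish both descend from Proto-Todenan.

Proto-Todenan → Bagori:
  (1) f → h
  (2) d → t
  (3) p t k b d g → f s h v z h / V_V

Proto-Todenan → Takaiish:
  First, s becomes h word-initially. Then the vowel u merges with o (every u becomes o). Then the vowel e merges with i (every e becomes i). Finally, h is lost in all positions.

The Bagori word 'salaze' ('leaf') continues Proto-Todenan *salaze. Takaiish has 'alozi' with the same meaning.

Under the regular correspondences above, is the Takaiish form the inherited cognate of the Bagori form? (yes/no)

Derive the expected Takaiish reflex of *salaze:
Takaiish: start from *salaze.
  rule 1 (debuccalisation): salaze → halaze
  rule 2: no change — halaze
  rule 3 (vowel merger): halaze → halazi
  rule 4 (h-loss): halazi → alazi
  ⇒ Takaiish alazi
The regular Takaiish reflex would be 'alazi', but the attested form is 'alozi'. The correspondence is irregular, so they are not cognates (the Takaiish form has a different source).

no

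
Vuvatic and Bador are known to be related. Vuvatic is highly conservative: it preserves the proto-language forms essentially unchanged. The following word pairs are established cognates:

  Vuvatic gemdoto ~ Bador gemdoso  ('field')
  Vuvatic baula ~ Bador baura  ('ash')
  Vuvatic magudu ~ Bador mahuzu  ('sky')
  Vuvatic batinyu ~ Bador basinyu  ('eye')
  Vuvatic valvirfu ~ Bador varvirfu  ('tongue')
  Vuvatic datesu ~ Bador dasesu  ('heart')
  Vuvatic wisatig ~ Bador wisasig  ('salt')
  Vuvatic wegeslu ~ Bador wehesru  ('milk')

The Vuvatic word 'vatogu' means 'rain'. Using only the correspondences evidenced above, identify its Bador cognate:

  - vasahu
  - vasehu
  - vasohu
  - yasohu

gemdoto ~ gemdoso — Vuvatic t corresponds to Bador s between vowels (before a back vowel).
magudu ~ mahuzu — Vuvatic g corresponds to Bador h between vowels (before a back vowel).
Applying these to Vuvatic 'vatogu':
  vatogu → vasogu   (t→s between vowels (before a back vowel))
  vasogu → vasohu   (g→h between vowels (before a back vowel))
So the Bador cognate is 'vasohu'.

vasohu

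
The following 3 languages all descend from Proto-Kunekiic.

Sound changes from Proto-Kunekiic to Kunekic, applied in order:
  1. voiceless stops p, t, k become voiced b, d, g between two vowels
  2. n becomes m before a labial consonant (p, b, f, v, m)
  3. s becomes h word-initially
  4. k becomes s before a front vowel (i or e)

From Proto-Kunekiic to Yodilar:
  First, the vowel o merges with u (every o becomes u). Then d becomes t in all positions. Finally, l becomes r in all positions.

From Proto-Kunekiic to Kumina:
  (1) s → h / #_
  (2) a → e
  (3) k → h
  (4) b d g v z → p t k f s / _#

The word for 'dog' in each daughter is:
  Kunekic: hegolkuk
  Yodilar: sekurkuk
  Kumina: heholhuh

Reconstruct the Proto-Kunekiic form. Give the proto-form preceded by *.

Position 6: Kunekic has k, Yodilar has k, Kumina has h. Kunekic preserves k here (none of its changes turn any other segment into k), so the proto-segment is *k.
Position 3: Kunekic has g, Yodilar has k, Kumina has h. Yodilar preserves k here (none of its changes turn any other segment into k), so the proto-segment is *k.
Position 1: Kunekic has h, Yodilar has s, Kumina has h. Yodilar preserves s here (none of its changes turn any other segment into s), so the proto-segment is *s.
Verify the candidate proto-form against each daughter:
Kunekic: *sekolkuk
  sekolkuk → segolkuk   [intervocalic voicing]
  segolkuk (rule 2 does not apply)
  segolkuk → hegolkuk   [debuccalisation]
  hegolkuk (rule 4 does not apply)
  giving Kunekic hegolkuk.
Yodilar: *sekolkuk > sekulkuk > sekurkuk  (by vowel merger, unconditioned shift)
Kumina: start from *sekolkuk.
  rule 1 (debuccalisation): sekolkuk → hekolkuk
  rule 2: no change — hekolkuk
  rule 3 (unconditioned shift): hekolkuk → heholhuh
  rule 4: no change — heholhuh
  ⇒ Kumina heholhuh
*sekolkuk is the unique common source.

*sekolkuk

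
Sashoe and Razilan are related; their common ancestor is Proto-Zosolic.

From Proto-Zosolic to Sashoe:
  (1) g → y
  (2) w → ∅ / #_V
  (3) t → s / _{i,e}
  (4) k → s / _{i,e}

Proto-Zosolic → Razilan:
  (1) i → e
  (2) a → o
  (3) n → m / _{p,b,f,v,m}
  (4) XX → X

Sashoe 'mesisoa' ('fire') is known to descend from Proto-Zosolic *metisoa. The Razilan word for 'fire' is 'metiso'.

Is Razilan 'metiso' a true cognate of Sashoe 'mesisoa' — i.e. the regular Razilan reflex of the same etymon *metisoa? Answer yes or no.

no

Derive the expected Razilan reflex of *metisoa:
Razilan: start from *metisoa.
  rule 1 (vowel merger): metisoa → metesoa
  rule 2 (vowel merger): metesoa → metesoo
  rule 3: no change — metesoo
  rule 4 (degemination): metesoo → meteso
  ⇒ Razilan meteso
The regular Razilan reflex would be 'meteso', but the attested form is 'metiso'. The correspondence is irregular, so they are not cognates (the Razilan form has a different source).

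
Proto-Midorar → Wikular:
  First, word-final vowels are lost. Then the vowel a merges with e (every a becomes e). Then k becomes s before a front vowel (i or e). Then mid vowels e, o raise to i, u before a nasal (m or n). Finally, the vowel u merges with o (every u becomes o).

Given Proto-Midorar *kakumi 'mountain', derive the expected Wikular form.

Wikular: *kakumi
  kakumi → kakum   [apocope]
  kakum → kekum   [vowel merger]
  kekum → sekum   [palatalisation]
  sekum (rule 4 does not apply)
  sekum → sekom   [vowel merger]
  giving Wikular sekom.

sekom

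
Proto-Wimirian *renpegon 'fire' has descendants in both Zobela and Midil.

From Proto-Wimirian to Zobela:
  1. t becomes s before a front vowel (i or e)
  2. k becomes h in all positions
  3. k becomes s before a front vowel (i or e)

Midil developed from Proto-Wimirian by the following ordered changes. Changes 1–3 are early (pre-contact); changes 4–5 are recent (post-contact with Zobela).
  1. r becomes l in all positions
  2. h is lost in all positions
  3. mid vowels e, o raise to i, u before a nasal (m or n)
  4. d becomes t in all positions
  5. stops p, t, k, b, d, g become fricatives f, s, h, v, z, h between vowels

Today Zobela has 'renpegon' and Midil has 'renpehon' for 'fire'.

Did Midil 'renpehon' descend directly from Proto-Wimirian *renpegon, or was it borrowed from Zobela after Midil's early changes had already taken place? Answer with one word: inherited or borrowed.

If inherited, *renpegon would pass through all of Midil's changes:
Midil: *renpegon
  renpegon → lenpegon   [unconditioned shift]
  lenpegon (rule 2 does not apply)
  lenpegon → linpegun   [pre-nasal raising]
  linpegun (rule 4 does not apply)
  linpegun → linpehun   [intervocalic lenition]
  giving Midil linpehun.
If borrowed from Zobela 'renpegon' after the early changes, it would undergo only the recent ones:
  rule 4 (unconditioned shift): no change (renpegon)
  rule 5 (intervocalic lenition): renpegon → renpehon
  ⇒ as a loan: renpehon
Midil 'renpehon' matches the loan outcome 'renpehon', not the inherited 'linpehun' — it skipped the early Midil changes, so it was borrowed from Zobela.

borrowed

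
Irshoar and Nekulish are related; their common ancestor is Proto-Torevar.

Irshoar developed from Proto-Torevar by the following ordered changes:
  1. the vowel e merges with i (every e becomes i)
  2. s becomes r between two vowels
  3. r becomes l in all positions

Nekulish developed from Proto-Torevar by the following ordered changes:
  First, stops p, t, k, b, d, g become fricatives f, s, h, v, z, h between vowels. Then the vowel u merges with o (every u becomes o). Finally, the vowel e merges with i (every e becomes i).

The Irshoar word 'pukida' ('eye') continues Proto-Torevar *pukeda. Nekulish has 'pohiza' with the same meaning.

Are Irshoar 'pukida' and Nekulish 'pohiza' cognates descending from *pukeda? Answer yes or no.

yes

Derive the expected Nekulish reflex of *pukeda:
Nekulish: start from *pukeda.
  rule 1 (intervocalic lenition): pukeda → puheza
  rule 2 (vowel merger): puheza → poheza
  rule 3 (vowel merger): poheza → pohiza
  ⇒ Nekulish pohiza
Nekulish 'pohiza' matches the regular reflex exactly, so the pair is cognate.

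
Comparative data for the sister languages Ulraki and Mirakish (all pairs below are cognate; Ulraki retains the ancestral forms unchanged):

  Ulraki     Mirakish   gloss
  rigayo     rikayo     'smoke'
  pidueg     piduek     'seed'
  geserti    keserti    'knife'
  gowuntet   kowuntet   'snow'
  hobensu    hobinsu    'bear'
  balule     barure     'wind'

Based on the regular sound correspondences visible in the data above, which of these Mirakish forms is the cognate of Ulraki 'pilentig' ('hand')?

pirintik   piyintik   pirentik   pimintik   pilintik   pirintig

balule ~ barure — Ulraki l corresponds to Mirakish r between vowels (before a front vowel).
hobensu ~ hobinsu — Ulraki e corresponds to Mirakish i after a consonant, before a nasal.
pidueg ~ piduek — Ulraki g corresponds to Mirakish k word-finally.
Applying these to Ulraki 'pilentig':
  pilentig → pirentig   (l→r between vowels (before a front vowel))
  pirentig → pirintig   (e→i after a consonant, before a nasal)
  pirintig → pirintik   (g→k word-finally)
So the Mirakish cognate is 'pirintik'.

pirintik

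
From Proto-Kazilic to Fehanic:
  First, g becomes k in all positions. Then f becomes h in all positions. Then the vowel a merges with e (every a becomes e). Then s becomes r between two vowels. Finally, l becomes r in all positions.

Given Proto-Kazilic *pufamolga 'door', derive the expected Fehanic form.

Fehanic: start from *pufamolga.
  rule 1 (unconditioned shift): pufamolga → pufamolka
  rule 2 (unconditioned shift): pufamolka → puhamolka
  rule 3 (vowel merger): puhamolka → puhemolke
  rule 4: no change — puhemolke
  rule 5 (unconditioned shift): puhemolke → puhemorke
  ⇒ Fehanic puhemorke

puhemorke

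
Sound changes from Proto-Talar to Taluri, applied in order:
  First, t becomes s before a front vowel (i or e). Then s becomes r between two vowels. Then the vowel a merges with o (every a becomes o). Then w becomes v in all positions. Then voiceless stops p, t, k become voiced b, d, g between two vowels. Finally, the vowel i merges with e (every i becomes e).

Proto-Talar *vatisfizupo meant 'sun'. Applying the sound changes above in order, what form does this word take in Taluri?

Taluri: *vatisfizupo
  vatisfizupo → vasisfizupo   [palatalisation]
  vasisfizupo → varisfizupo   [rhotacism]
  varisfizupo → vorisfizupo   [vowel merger]
  vorisfizupo (rule 4 does not apply)
  vorisfizupo → vorisfizubo   [intervocalic voicing]
  vorisfizubo → voresfezubo   [vowel merger]
  giving Taluri voresfezubo.

voresfezubo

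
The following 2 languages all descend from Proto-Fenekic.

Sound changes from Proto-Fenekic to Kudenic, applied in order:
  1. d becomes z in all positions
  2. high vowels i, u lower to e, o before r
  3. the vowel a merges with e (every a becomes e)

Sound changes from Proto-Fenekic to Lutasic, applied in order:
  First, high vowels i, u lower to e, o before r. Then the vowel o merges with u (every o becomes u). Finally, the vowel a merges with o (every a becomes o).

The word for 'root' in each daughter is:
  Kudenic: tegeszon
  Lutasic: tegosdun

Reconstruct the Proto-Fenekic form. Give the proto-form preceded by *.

*tegasdon

Position 4: Kudenic has e, Lutasic has o. In Lutasic, o can only continue *a, so the proto-segment is *a.
Position 6: Kudenic has z, Lutasic has d. Lutasic preserves d here (none of its changes turn any other segment into d), so the proto-segment is *d.
Verify the candidate proto-form against each daughter:
Kudenic: start from *tegasdon.
  rule 1 (unconditioned shift): tegasdon → tegaszon
  rule 2: no change — tegaszon
  rule 3 (vowel merger): tegaszon → tegeszon
  ⇒ Kudenic tegeszon
Lutasic: start from *tegasdon.
  rule 1: no change — tegasdon
  rule 2 (vowel merger): tegasdon → tegasdun
  rule 3 (vowel merger): tegasdun → tegosdun
  ⇒ Lutasic tegosdun
Only *tegasdon yields all of Kudenic tegeszon, Lutasic tegosdun.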